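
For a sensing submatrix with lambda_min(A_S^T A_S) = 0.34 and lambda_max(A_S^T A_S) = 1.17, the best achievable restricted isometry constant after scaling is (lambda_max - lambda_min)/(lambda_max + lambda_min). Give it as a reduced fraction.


lambda_max - lambda_min = 1.17 - 0.34 = 0.83.
lambda_max + lambda_min = 1.17 + 0.34 = 1.51.
delta = 0.83/1.51 = 83/151.

83/151


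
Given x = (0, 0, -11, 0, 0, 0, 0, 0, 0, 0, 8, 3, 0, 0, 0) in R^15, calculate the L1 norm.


Non-zero entries: [(2, -11), (10, 8), (11, 3)]
Absolute values: [11, 8, 3]
||x||_1 = sum = 22.

22


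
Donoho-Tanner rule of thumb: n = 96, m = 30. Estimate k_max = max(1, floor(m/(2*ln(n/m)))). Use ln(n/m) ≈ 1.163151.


n/m = 96/30 = 16/5.
ln(n/m) ≈ 1.163151.
2*ln(n/m) ≈ 2.326302.
m/(2*ln(n/m)) ≈ 30/2.326302 ≈ 12.896.
floor = 12.
k_max = max(1, 12) = 12.

12


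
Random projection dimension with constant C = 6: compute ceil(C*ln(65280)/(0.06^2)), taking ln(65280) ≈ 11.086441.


ln(65280) ≈ 11.086441.
eps^2 = 0.06^2 = 0.0036.
C*ln(N)/eps^2 ≈ 6*11.086441/0.0036 ≈ 18477.4017.
m = ceil(18477.4017) = 18478.

18478


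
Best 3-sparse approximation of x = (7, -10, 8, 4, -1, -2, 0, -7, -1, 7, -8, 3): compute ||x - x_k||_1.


Sorted |x_i| descending: [10, 8, 8, 7, 7, 7, 4, 3, 2, 1, 1, 0]
Keep top 3: [10, 8, 8]
Tail entries: [7, 7, 7, 4, 3, 2, 1, 1, 0]
L1 error = sum of tail = 32.

32


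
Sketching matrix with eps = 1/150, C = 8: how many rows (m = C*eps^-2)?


1/eps = 150.
(1/eps)^2 = 22500.
m = 8*22500 = 180000.

180000


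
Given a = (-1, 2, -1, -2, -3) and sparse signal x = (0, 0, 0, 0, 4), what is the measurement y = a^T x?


Non-zero terms: ['-3*4']
Products: [-12]
y = sum = -12.

-12


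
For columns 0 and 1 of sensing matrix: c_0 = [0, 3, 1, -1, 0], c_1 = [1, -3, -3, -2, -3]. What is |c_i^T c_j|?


Inner product: 0*1 + 3*-3 + 1*-3 + -1*-2 + 0*-3
Products: [0, -9, -3, 2, 0]
Sum = -10.
|dot| = 10.

10


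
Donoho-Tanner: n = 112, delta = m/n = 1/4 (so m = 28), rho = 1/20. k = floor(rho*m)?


m = 1/4*112 = 28.
rho = 1/20.
rho*m = 1/20*28 = 1.4.
k = floor(1.4) = 1.

1


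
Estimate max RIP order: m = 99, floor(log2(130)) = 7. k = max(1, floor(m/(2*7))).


floor(log2(130)) = 7.
2*7 = 14.
m/(2*floor(log2(n))) = 99/14 ≈ 7.0714.
floor = 7.
k = max(1, 7) = 7.

7


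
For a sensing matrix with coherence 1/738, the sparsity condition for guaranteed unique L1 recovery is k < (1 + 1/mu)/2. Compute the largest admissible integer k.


1/mu = 738.
1 + 1/mu = 739.
(1 + 1/mu)/2 = 369.5 is not an integer, so k_max = floor(369.5) = 369.

369


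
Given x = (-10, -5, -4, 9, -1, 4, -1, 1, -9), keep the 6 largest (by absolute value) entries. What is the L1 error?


Sorted |x_i| descending: [10, 9, 9, 5, 4, 4, 1, 1, 1]
Keep top 6: [10, 9, 9, 5, 4, 4]
Tail entries: [1, 1, 1]
L1 error = sum of tail = 3.

3


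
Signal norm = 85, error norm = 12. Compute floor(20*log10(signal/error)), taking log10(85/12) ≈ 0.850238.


||x||/||e|| = 85/12.
log10(85/12) ≈ 0.850238.
20*log10(||x||/||e||) ≈ 20*0.850238 = 17.00476.
floor(17.00476) = 17.

17


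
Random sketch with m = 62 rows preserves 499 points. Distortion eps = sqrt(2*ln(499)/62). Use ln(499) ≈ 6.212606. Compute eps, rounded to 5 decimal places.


ln(499) ≈ 6.212606.
2*ln(N)/m ≈ 2*6.212606/62 ≈ 0.20040665.
eps = sqrt(0.20040665) ≈ 0.447668 ≈ 0.44767.

0.44767


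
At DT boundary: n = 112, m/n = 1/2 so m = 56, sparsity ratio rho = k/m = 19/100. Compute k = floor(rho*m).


m = 1/2*112 = 56.
rho = 19/100.
rho*m = 19/100*56 = 10.64.
k = floor(10.64) = 10.

10


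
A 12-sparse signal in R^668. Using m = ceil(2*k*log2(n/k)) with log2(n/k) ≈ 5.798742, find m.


log2(n/k) = log2(668/12) ≈ 5.798742.
2*k*log2(n/k) ≈ 2*12*5.798742 = 139.169808.
m = ceil(139.169808) = 140.

140


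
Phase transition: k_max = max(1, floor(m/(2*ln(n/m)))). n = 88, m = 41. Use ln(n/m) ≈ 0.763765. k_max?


n/m = 88/41.
ln(n/m) ≈ 0.763765.
2*ln(n/m) ≈ 1.52753.
m/(2*ln(n/m)) ≈ 41/1.52753 ≈ 26.8407.
floor = 26.
k_max = max(1, 26) = 26.

26


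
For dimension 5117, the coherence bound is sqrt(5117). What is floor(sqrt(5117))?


71^2 = 5041 <= 5117 < 5184 = 72^2, so 71 <= sqrt(5117) < 72.
floor(sqrt(5117)) = 71.

71


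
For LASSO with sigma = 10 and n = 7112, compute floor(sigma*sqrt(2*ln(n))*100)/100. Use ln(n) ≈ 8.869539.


ln(7112) ≈ 8.869539.
2*ln(n) ≈ 17.739078.
sqrt(2*ln(n)) ≈ sqrt(17.739078) ≈ 4.211778.
lambda ≈ 10*4.211778 = 42.11778.
floor(lambda*100)/100 = 42.11.

42.11


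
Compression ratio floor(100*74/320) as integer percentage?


100*m/n = 100*74/320 ≈ 23.125.
floor = 23.

23


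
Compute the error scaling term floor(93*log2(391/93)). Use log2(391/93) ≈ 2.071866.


log2(n/k) = log2(391/93) ≈ 2.071866.
k*log2(n/k) ≈ 93*2.071866 = 192.683538.
floor(192.683538) = 192.

192


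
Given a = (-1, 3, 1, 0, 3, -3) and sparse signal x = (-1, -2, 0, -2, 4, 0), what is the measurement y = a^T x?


Non-zero terms: ['-1*-1', '3*-2', '0*-2', '3*4']
Products: [1, -6, 0, 12]
y = sum = 7.

7


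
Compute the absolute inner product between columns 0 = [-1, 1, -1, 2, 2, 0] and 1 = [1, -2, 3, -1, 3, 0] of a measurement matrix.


Inner product: -1*1 + 1*-2 + -1*3 + 2*-1 + 2*3 + 0*0
Products: [-1, -2, -3, -2, 6, 0]
Sum = -2.
|dot| = 2.

2


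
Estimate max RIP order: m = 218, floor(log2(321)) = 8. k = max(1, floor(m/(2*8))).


floor(log2(321)) = 8.
2*8 = 16.
m/(2*floor(log2(n))) = 218/16 ≈ 13.625.
floor = 13.
k = max(1, 13) = 13.

13


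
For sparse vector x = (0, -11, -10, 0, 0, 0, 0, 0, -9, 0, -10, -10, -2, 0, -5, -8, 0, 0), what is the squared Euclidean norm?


Non-zero entries: [(1, -11), (2, -10), (8, -9), (10, -10), (11, -10), (12, -2), (14, -5), (15, -8)]
Squares: [121, 100, 81, 100, 100, 4, 25, 64]
||x||_2^2 = sum = 595.

595


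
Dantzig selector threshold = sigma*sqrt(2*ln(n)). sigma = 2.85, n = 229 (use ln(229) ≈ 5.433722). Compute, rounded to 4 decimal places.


ln(229) ≈ 5.433722.
2*ln(n) ≈ 10.867444.
sqrt(2*ln(n)) ≈ sqrt(10.867444) ≈ 3.296581.
threshold ≈ 2.85*3.296581 = 9.39525585 ≈ 9.3953.

9.3953


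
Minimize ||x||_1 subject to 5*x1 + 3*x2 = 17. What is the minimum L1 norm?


Axis intercepts:
  x1 = 17/5, x2 = 0: L1 = 17/5
  x1 = 0, x2 = 17/3: L1 = 17/3
x* = (17/5, 0)
||x*||_1 = 17/5.

17/5


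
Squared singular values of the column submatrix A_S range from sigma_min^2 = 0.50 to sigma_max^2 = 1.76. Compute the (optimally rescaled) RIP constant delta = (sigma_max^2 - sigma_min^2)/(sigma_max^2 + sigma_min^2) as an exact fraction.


lambda_max - lambda_min = 1.76 - 0.50 = 1.26.
lambda_max + lambda_min = 1.76 + 0.50 = 2.26.
delta = 1.26/2.26 = 126/226 = 63/113.

63/113


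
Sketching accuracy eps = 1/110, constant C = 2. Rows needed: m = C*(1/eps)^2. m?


1/eps = 110.
(1/eps)^2 = 12100.
m = 2*12100 = 24200.

24200


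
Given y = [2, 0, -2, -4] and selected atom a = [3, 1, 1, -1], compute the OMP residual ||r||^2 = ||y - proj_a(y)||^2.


a^T a = 12.
a^T y = 8.
coeff = 8/12 = 2/3.
||r||^2 = 56/3.

56/3


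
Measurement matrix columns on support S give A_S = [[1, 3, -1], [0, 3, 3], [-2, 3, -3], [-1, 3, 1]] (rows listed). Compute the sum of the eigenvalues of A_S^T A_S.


Sum of eigenvalues of A_S^T A_S = trace(A_S^T A_S) = sum of squared column norms of A_S.
A_S^T A_S diagonal: [6, 36, 20].
trace = 6 + 36 + 20 = 62.

62


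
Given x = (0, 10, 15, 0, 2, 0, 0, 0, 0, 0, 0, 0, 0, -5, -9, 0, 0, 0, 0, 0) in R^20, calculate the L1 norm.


Non-zero entries: [(1, 10), (2, 15), (4, 2), (13, -5), (14, -9)]
Absolute values: [10, 15, 2, 5, 9]
||x||_1 = sum = 41.

41


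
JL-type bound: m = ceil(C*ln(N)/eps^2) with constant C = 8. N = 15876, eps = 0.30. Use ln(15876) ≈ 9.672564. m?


ln(15876) ≈ 9.672564.
eps^2 = 0.30^2 = 0.09.
C*ln(N)/eps^2 ≈ 8*9.672564/0.09 ≈ 859.7835.
m = ceil(859.7835) = 860.

860


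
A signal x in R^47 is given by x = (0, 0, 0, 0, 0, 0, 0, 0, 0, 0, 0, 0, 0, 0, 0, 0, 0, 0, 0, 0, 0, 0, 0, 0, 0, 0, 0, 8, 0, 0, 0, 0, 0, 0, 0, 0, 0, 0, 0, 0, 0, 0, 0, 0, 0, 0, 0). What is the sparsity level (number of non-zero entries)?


Non-zero positions: [27].
Sparsity = 1.

1


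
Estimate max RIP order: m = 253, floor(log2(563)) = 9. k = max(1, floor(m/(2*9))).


floor(log2(563)) = 9.
2*9 = 18.
m/(2*floor(log2(n))) = 253/18 ≈ 14.0556.
floor = 14.
k = max(1, 14) = 14.

14


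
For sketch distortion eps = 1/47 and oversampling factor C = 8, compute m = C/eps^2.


1/eps = 47.
(1/eps)^2 = 2209.
m = 8*2209 = 17672.

17672


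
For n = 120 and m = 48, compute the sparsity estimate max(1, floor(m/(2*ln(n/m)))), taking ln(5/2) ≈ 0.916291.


n/m = 120/48 = 5/2.
ln(n/m) ≈ 0.916291.
2*ln(n/m) ≈ 1.832582.
m/(2*ln(n/m)) ≈ 48/1.832582 ≈ 26.1926.
floor = 26.
k_max = max(1, 26) = 26.

26


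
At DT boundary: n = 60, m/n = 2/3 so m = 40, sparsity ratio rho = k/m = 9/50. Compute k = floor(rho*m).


m = 2/3*60 = 40.
rho = 9/50.
rho*m = 9/50*40 = 7.2.
k = floor(7.2) = 7.

7


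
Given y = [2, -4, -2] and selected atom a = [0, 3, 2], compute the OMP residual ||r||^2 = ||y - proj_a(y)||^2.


a^T a = 13.
a^T y = -16.
coeff = -16/13 = -16/13.
||r||^2 = 56/13.

56/13


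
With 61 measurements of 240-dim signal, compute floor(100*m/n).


100*m/n = 100*61/240 ≈ 25.4167.
floor = 25.

25


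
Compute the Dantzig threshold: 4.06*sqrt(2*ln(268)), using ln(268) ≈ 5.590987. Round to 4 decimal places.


ln(268) ≈ 5.590987.
2*ln(n) ≈ 11.181974.
sqrt(2*ln(n)) ≈ sqrt(11.181974) ≈ 3.343946.
threshold ≈ 4.06*3.343946 = 13.57642076 ≈ 13.5764.

13.5764


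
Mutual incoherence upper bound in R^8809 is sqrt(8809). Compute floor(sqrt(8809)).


93^2 = 8649 <= 8809 < 8836 = 94^2, so 93 <= sqrt(8809) < 94.
floor(sqrt(8809)) = 93.

93


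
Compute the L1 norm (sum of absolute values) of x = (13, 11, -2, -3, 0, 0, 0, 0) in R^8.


Non-zero entries: [(0, 13), (1, 11), (2, -2), (3, -3)]
Absolute values: [13, 11, 2, 3]
||x||_1 = sum = 29.

29


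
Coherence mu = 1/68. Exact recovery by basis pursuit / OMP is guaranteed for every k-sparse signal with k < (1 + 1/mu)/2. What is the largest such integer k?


1/mu = 68.
1 + 1/mu = 69.
(1 + 1/mu)/2 = 34.5 is not an integer, so k_max = floor(34.5) = 34.

34


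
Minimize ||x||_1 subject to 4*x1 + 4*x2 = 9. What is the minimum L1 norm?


Axis intercepts:
  x1 = 9/4, x2 = 0: L1 = 9/4
  x1 = 0, x2 = 9/4: L1 = 9/4
x* = (9/4, 0)
||x*||_1 = 9/4.

9/4


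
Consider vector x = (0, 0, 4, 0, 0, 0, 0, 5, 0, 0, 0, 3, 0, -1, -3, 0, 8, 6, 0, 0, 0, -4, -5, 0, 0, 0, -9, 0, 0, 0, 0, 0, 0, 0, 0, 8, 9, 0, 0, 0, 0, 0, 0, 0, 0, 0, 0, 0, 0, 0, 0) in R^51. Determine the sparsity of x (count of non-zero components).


Non-zero positions: [2, 7, 11, 13, 14, 16, 17, 21, 22, 26, 35, 36].
Sparsity = 12.

12


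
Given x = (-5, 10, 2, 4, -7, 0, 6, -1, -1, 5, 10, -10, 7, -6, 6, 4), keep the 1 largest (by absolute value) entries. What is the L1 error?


Sorted |x_i| descending: [10, 10, 10, 7, 7, 6, 6, 6, 5, 5, 4, 4, 2, 1, 1, 0]
Keep top 1: [10]
Tail entries: [10, 10, 7, 7, 6, 6, 6, 5, 5, 4, 4, 2, 1, 1, 0]
L1 error = sum of tail = 74.

74


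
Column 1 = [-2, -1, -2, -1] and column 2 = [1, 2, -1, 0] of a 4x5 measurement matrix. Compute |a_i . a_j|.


Inner product: -2*1 + -1*2 + -2*-1 + -1*0
Products: [-2, -2, 2, 0]
Sum = -2.
|dot| = 2.

2


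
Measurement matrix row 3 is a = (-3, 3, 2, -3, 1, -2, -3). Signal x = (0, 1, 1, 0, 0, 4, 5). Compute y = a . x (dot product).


Non-zero terms: ['3*1', '2*1', '-2*4', '-3*5']
Products: [3, 2, -8, -15]
y = sum = -18.

-18


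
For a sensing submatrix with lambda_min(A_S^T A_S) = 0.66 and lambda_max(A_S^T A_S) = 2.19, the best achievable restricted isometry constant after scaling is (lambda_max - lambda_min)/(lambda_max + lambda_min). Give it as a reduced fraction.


lambda_max - lambda_min = 2.19 - 0.66 = 1.53.
lambda_max + lambda_min = 2.19 + 0.66 = 2.85.
delta = 1.53/2.85 = 153/285 = 51/95.

51/95


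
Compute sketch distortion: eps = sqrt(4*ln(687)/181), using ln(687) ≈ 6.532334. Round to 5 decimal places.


ln(687) ≈ 6.532334.
4*ln(N)/m ≈ 4*6.532334/181 ≈ 0.14436097.
eps = sqrt(0.14436097) ≈ 0.3799486 ≈ 0.37995.

0.37995


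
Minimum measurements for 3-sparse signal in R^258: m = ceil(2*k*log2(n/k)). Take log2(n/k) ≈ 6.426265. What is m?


log2(n/k) = log2(258/3) ≈ 6.426265.
2*k*log2(n/k) ≈ 2*3*6.426265 = 38.55759.
m = ceil(38.55759) = 39.

39


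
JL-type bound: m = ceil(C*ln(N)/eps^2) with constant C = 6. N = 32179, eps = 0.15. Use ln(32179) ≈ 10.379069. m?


ln(32179) ≈ 10.379069.
eps^2 = 0.15^2 = 0.0225.
C*ln(N)/eps^2 ≈ 6*10.379069/0.0225 ≈ 2767.7517.
m = ceil(2767.7517) = 2768.

2768


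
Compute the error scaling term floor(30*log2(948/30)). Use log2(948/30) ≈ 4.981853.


log2(n/k) = log2(948/30) ≈ 4.981853.
k*log2(n/k) ≈ 30*4.981853 = 149.45559.
floor(149.45559) = 149.

149


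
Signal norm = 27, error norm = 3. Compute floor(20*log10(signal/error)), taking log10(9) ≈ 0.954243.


||x||/||e|| = 27/3 = 9.
log10(9) ≈ 0.954243.
20*log10(||x||/||e||) ≈ 20*0.954243 = 19.08486.
floor(19.08486) = 19.

19


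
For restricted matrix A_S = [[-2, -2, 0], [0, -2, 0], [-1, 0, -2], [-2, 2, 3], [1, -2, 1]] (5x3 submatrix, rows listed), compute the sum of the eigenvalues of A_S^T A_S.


Sum of eigenvalues of A_S^T A_S = trace(A_S^T A_S) = sum of squared column norms of A_S.
A_S^T A_S diagonal: [10, 16, 14].
trace = 10 + 16 + 14 = 40.

40


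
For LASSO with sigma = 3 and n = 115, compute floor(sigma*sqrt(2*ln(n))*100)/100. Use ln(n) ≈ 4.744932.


ln(115) ≈ 4.744932.
2*ln(n) ≈ 9.489864.
sqrt(2*ln(n)) ≈ sqrt(9.489864) ≈ 3.080562.
lambda ≈ 3*3.080562 = 9.241686.
floor(lambda*100)/100 = 9.24.

9.24


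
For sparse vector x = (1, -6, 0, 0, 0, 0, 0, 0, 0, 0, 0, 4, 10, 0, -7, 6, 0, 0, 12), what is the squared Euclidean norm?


Non-zero entries: [(0, 1), (1, -6), (11, 4), (12, 10), (14, -7), (15, 6), (18, 12)]
Squares: [1, 36, 16, 100, 49, 36, 144]
||x||_2^2 = sum = 382.

382


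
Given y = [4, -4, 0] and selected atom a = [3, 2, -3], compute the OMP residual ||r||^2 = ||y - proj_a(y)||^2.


a^T a = 22.
a^T y = 4.
coeff = 4/22 = 2/11.
||r||^2 = 344/11.

344/11


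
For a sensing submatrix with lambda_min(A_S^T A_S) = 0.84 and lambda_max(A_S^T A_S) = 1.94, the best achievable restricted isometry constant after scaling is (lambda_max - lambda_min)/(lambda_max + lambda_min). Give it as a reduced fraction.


lambda_max - lambda_min = 1.94 - 0.84 = 1.10.
lambda_max + lambda_min = 1.94 + 0.84 = 2.78.
delta = 1.10/2.78 = 110/278 = 55/139.

55/139


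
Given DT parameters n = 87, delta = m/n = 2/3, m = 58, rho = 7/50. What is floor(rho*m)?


m = 2/3*87 = 58.
rho = 7/50.
rho*m = 7/50*58 = 8.12.
k = floor(8.12) = 8.

8


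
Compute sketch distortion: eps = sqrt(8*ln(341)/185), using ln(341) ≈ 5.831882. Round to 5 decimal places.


ln(341) ≈ 5.831882.
8*ln(N)/m ≈ 8*5.831882/185 ≈ 0.25218949.
eps = sqrt(0.25218949) ≈ 0.5021847 ≈ 0.50218.

0.50218


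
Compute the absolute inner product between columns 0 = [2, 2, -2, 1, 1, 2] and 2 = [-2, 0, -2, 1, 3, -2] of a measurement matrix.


Inner product: 2*-2 + 2*0 + -2*-2 + 1*1 + 1*3 + 2*-2
Products: [-4, 0, 4, 1, 3, -4]
Sum = 0.
|dot| = 0.

0


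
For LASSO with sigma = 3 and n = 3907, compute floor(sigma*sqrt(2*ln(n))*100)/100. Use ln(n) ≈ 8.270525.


ln(3907) ≈ 8.270525.
2*ln(n) ≈ 16.54105.
sqrt(2*ln(n)) ≈ sqrt(16.54105) ≈ 4.067069.
lambda ≈ 3*4.067069 = 12.201207.
floor(lambda*100)/100 = 12.20.

12.20


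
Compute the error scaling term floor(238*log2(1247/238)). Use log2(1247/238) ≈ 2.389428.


log2(n/k) = log2(1247/238) ≈ 2.389428.
k*log2(n/k) ≈ 238*2.389428 = 568.683864.
floor(568.683864) = 568.

568


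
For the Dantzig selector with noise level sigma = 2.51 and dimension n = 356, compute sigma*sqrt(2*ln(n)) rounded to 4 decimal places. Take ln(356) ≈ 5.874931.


ln(356) ≈ 5.874931.
2*ln(n) ≈ 11.749862.
sqrt(2*ln(n)) ≈ sqrt(11.749862) ≈ 3.427807.
threshold ≈ 2.51*3.427807 = 8.60379557 ≈ 8.6038.

8.6038


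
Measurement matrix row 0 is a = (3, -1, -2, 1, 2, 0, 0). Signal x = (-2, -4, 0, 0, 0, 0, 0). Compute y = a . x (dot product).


Non-zero terms: ['3*-2', '-1*-4']
Products: [-6, 4]
y = sum = -2.

-2


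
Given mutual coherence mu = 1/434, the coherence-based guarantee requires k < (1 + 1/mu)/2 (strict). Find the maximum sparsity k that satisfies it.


1/mu = 434.
1 + 1/mu = 435.
(1 + 1/mu)/2 = 217.5 is not an integer, so k_max = floor(217.5) = 217.

217


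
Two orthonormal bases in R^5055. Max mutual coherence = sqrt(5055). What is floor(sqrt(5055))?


71^2 = 5041 <= 5055 < 5184 = 72^2, so 71 <= sqrt(5055) < 72.
floor(sqrt(5055)) = 71.

71


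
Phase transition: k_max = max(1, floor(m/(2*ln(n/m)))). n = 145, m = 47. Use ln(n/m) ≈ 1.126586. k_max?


n/m = 145/47.
ln(n/m) ≈ 1.126586.
2*ln(n/m) ≈ 2.253172.
m/(2*ln(n/m)) ≈ 47/2.253172 ≈ 20.8595.
floor = 20.
k_max = max(1, 20) = 20.

20


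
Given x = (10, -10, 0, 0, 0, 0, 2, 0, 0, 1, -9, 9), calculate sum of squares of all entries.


Non-zero entries: [(0, 10), (1, -10), (6, 2), (9, 1), (10, -9), (11, 9)]
Squares: [100, 100, 4, 1, 81, 81]
||x||_2^2 = sum = 367.

367


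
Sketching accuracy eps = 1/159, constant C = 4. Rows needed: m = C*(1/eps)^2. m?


1/eps = 159.
(1/eps)^2 = 25281.
m = 4*25281 = 101124.

101124


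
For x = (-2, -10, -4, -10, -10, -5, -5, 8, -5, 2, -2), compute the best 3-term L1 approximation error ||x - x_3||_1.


Sorted |x_i| descending: [10, 10, 10, 8, 5, 5, 5, 4, 2, 2, 2]
Keep top 3: [10, 10, 10]
Tail entries: [8, 5, 5, 5, 4, 2, 2, 2]
L1 error = sum of tail = 33.

33


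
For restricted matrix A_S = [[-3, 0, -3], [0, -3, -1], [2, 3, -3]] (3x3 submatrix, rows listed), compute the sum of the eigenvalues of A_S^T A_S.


Sum of eigenvalues of A_S^T A_S = trace(A_S^T A_S) = sum of squared column norms of A_S.
A_S^T A_S diagonal: [13, 18, 19].
trace = 13 + 18 + 19 = 50.

50


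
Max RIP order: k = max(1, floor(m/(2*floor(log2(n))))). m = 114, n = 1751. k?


floor(log2(1751)) = 10.
2*10 = 20.
m/(2*floor(log2(n))) = 114/20 ≈ 5.7.
floor = 5.
k = max(1, 5) = 5.

5


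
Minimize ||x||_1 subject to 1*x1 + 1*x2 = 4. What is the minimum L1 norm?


Axis intercepts:
  x1 = 4, x2 = 0: L1 = 4
  x1 = 0, x2 = 4: L1 = 4
x* = (4, 0)
||x*||_1 = 4.

4


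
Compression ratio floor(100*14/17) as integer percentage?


100*m/n = 100*14/17 ≈ 82.3529.
floor = 82.

82


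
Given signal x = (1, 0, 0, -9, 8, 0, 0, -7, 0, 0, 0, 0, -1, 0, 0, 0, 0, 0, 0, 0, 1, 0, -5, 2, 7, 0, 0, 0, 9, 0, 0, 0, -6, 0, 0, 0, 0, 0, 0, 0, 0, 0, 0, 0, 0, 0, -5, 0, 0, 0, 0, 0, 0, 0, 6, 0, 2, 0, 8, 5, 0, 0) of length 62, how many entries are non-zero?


Non-zero positions: [0, 3, 4, 7, 12, 20, 22, 23, 24, 28, 32, 46, 54, 56, 58, 59].
Sparsity = 16.

16


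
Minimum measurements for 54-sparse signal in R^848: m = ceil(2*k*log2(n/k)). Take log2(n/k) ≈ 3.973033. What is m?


log2(n/k) = log2(848/54) ≈ 3.973033.
2*k*log2(n/k) ≈ 2*54*3.973033 = 429.087564.
m = ceil(429.087564) = 430.

430


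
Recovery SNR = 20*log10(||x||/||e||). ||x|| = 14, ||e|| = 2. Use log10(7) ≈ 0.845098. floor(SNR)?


||x||/||e|| = 14/2 = 7.
log10(7) ≈ 0.845098.
20*log10(||x||/||e||) ≈ 20*0.845098 = 16.90196.
floor(16.90196) = 16.

16


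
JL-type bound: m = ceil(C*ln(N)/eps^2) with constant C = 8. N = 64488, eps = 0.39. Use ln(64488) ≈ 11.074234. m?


ln(64488) ≈ 11.074234.
eps^2 = 0.39^2 = 0.1521.
C*ln(N)/eps^2 ≈ 8*11.074234/0.1521 ≈ 582.4712.
m = ceil(582.4712) = 583.

583


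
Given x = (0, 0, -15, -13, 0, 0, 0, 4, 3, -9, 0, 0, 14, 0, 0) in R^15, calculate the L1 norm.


Non-zero entries: [(2, -15), (3, -13), (7, 4), (8, 3), (9, -9), (12, 14)]
Absolute values: [15, 13, 4, 3, 9, 14]
||x||_1 = sum = 58.

58


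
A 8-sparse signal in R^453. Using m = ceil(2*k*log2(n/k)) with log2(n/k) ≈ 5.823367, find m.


log2(n/k) = log2(453/8) ≈ 5.823367.
2*k*log2(n/k) ≈ 2*8*5.823367 = 93.173872.
m = ceil(93.173872) = 94.

94


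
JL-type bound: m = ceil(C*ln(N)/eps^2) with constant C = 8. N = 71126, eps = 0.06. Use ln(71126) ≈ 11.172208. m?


ln(71126) ≈ 11.172208.
eps^2 = 0.06^2 = 0.0036.
C*ln(N)/eps^2 ≈ 8*11.172208/0.0036 ≈ 24827.1289.
m = ceil(24827.1289) = 24828.

24828


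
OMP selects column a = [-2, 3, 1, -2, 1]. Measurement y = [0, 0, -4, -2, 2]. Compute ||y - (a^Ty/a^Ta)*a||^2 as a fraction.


a^T a = 19.
a^T y = 2.
coeff = 2/19 = 2/19.
||r||^2 = 452/19.

452/19


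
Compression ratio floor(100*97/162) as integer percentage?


100*m/n = 100*97/162 ≈ 59.8765.
floor = 59.

59


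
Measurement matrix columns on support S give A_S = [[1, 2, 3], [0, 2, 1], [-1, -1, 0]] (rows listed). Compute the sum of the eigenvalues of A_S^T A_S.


Sum of eigenvalues of A_S^T A_S = trace(A_S^T A_S) = sum of squared column norms of A_S.
A_S^T A_S diagonal: [2, 9, 10].
trace = 2 + 9 + 10 = 21.

21


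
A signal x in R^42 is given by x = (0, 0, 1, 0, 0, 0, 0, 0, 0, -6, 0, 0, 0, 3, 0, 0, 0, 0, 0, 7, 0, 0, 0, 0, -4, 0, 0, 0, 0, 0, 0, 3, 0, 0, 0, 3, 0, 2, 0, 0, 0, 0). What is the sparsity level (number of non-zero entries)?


Non-zero positions: [2, 9, 13, 19, 24, 31, 35, 37].
Sparsity = 8.

8


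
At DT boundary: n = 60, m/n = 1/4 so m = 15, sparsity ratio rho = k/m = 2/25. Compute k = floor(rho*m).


m = 1/4*60 = 15.
rho = 2/25.
rho*m = 2/25*15 = 1.2.
k = floor(1.2) = 1.

1


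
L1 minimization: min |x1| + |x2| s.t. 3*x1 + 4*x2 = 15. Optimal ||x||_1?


Axis intercepts:
  x1 = 5, x2 = 0: L1 = 5
  x1 = 0, x2 = 15/4: L1 = 15/4
x* = (0, 15/4)
||x*||_1 = 15/4.

15/4


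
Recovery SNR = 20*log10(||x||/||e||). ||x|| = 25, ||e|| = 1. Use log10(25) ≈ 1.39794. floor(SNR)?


||x||/||e|| = 25/1 = 25.
log10(25) ≈ 1.39794.
20*log10(||x||/||e||) ≈ 20*1.39794 = 27.9588.
floor(27.9588) = 27.

27


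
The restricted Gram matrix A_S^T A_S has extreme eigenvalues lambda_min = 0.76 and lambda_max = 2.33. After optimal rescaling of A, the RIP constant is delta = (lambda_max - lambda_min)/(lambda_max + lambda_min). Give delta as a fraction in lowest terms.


lambda_max - lambda_min = 2.33 - 0.76 = 1.57.
lambda_max + lambda_min = 2.33 + 0.76 = 3.09.
delta = 1.57/3.09 = 157/309.

157/309


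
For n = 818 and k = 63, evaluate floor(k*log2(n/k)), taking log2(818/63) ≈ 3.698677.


log2(n/k) = log2(818/63) ≈ 3.698677.
k*log2(n/k) ≈ 63*3.698677 = 233.016651.
floor(233.016651) = 233.

233


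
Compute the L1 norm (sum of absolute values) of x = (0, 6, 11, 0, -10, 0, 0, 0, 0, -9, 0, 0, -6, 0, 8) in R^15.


Non-zero entries: [(1, 6), (2, 11), (4, -10), (9, -9), (12, -6), (14, 8)]
Absolute values: [6, 11, 10, 9, 6, 8]
||x||_1 = sum = 50.

50


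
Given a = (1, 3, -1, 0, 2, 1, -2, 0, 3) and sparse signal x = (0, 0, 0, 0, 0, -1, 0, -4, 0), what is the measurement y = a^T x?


Non-zero terms: ['1*-1', '0*-4']
Products: [-1, 0]
y = sum = -1.

-1


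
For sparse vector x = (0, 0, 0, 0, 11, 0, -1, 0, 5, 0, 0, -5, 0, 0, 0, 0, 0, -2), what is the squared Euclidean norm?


Non-zero entries: [(4, 11), (6, -1), (8, 5), (11, -5), (17, -2)]
Squares: [121, 1, 25, 25, 4]
||x||_2^2 = sum = 176.

176


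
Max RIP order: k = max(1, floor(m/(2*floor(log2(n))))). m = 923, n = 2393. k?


floor(log2(2393)) = 11.
2*11 = 22.
m/(2*floor(log2(n))) = 923/22 ≈ 41.9545.
floor = 41.
k = max(1, 41) = 41.

41


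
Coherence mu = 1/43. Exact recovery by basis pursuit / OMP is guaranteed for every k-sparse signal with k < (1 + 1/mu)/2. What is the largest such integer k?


1/mu = 43.
1 + 1/mu = 44.
(1 + 1/mu)/2 = 22 is an integer and the inequality is strict, so k_max = 22 - 1 = 21.

21


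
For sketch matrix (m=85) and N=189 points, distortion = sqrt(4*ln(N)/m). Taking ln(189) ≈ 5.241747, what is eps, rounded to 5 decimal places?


ln(189) ≈ 5.241747.
4*ln(N)/m ≈ 4*5.241747/85 ≈ 0.24667045.
eps = sqrt(0.24667045) ≈ 0.4966593 ≈ 0.49666.

0.49666


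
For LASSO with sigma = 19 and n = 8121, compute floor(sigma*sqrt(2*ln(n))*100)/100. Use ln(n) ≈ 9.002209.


ln(8121) ≈ 9.002209.
2*ln(n) ≈ 18.004418.
sqrt(2*ln(n)) ≈ sqrt(18.004418) ≈ 4.243161.
lambda ≈ 19*4.243161 = 80.620059.
floor(lambda*100)/100 = 80.62.

80.62


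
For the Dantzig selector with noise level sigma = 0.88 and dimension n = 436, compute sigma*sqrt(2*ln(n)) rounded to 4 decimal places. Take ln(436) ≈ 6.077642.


ln(436) ≈ 6.077642.
2*ln(n) ≈ 12.155284.
sqrt(2*ln(n)) ≈ sqrt(12.155284) ≈ 3.486443.
threshold ≈ 0.88*3.486443 = 3.06806984 ≈ 3.0681.

3.0681


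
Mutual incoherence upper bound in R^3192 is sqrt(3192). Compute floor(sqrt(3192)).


56^2 = 3136 <= 3192 < 3249 = 57^2, so 56 <= sqrt(3192) < 57.
floor(sqrt(3192)) = 56.

56


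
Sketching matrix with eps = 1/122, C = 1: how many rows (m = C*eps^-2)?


1/eps = 122.
(1/eps)^2 = 14884.
m = 1*14884 = 14884.

14884


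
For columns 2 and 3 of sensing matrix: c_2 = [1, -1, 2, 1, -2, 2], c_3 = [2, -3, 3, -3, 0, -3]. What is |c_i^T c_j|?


Inner product: 1*2 + -1*-3 + 2*3 + 1*-3 + -2*0 + 2*-3
Products: [2, 3, 6, -3, 0, -6]
Sum = 2.
|dot| = 2.

2


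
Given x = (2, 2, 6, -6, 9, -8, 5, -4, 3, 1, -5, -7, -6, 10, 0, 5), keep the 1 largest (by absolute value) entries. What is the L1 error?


Sorted |x_i| descending: [10, 9, 8, 7, 6, 6, 6, 5, 5, 5, 4, 3, 2, 2, 1, 0]
Keep top 1: [10]
Tail entries: [9, 8, 7, 6, 6, 6, 5, 5, 5, 4, 3, 2, 2, 1, 0]
L1 error = sum of tail = 69.

69


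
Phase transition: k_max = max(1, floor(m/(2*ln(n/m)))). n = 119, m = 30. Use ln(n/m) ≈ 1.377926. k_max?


n/m = 119/30.
ln(n/m) ≈ 1.377926.
2*ln(n/m) ≈ 2.755852.
m/(2*ln(n/m)) ≈ 30/2.755852 ≈ 10.8859.
floor = 10.
k_max = max(1, 10) = 10.

10


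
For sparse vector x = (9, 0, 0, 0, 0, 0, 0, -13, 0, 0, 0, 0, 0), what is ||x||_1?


Non-zero entries: [(0, 9), (7, -13)]
Absolute values: [9, 13]
||x||_1 = sum = 22.

22


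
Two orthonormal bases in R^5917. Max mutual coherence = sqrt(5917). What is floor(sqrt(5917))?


76^2 = 5776 <= 5917 < 5929 = 77^2, so 76 <= sqrt(5917) < 77.
floor(sqrt(5917)) = 76.

76


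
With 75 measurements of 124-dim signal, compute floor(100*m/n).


100*m/n = 100*75/124 ≈ 60.4839.
floor = 60.

60


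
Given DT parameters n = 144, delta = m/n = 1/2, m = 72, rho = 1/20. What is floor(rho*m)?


m = 1/2*144 = 72.
rho = 1/20.
rho*m = 1/20*72 = 3.6.
k = floor(3.6) = 3.

3


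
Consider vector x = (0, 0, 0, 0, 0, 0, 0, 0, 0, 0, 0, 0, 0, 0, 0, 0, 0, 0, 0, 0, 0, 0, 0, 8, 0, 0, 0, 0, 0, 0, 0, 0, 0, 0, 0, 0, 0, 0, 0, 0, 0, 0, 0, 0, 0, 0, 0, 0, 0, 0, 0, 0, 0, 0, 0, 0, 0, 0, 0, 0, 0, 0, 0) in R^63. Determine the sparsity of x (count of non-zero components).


Non-zero positions: [23].
Sparsity = 1.

1


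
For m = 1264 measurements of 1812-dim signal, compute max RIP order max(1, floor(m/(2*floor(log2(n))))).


floor(log2(1812)) = 10.
2*10 = 20.
m/(2*floor(log2(n))) = 1264/20 ≈ 63.2.
floor = 63.
k = max(1, 63) = 63.

63


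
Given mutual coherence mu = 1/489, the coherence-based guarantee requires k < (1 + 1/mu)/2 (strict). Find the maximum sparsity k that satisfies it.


1/mu = 489.
1 + 1/mu = 490.
(1 + 1/mu)/2 = 245 is an integer and the inequality is strict, so k_max = 245 - 1 = 244.

244


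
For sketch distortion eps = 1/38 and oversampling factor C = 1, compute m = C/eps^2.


1/eps = 38.
(1/eps)^2 = 1444.
m = 1*1444 = 1444.

1444


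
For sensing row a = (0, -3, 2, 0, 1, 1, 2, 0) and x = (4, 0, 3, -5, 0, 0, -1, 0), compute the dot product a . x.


Non-zero terms: ['0*4', '2*3', '0*-5', '2*-1']
Products: [0, 6, 0, -2]
y = sum = 4.

4


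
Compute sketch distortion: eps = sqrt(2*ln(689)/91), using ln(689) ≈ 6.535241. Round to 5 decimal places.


ln(689) ≈ 6.535241.
2*ln(N)/m ≈ 2*6.535241/91 ≈ 0.14363167.
eps = sqrt(0.14363167) ≈ 0.3789877 ≈ 0.37899.

0.37899


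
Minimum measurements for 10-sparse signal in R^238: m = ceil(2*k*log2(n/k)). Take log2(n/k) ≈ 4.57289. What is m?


log2(n/k) = log2(238/10) ≈ 4.57289.
2*k*log2(n/k) ≈ 2*10*4.57289 = 91.4578.
m = ceil(91.4578) = 92.

92


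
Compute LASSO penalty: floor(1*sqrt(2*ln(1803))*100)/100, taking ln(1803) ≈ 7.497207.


ln(1803) ≈ 7.497207.
2*ln(n) ≈ 14.994414.
sqrt(2*ln(n)) ≈ sqrt(14.994414) ≈ 3.872262.
lambda ≈ 1*3.872262 = 3.872262.
floor(lambda*100)/100 = 3.87.

3.87


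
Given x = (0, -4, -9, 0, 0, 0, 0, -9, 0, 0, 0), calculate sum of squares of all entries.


Non-zero entries: [(1, -4), (2, -9), (7, -9)]
Squares: [16, 81, 81]
||x||_2^2 = sum = 178.

178


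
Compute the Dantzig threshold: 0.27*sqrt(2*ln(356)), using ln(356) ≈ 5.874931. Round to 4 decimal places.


ln(356) ≈ 5.874931.
2*ln(n) ≈ 11.749862.
sqrt(2*ln(n)) ≈ sqrt(11.749862) ≈ 3.427807.
threshold ≈ 0.27*3.427807 = 0.92550789 ≈ 0.9255.

0.9255


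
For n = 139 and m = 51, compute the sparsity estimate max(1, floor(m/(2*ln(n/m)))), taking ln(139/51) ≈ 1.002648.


n/m = 139/51.
ln(n/m) ≈ 1.002648.
2*ln(n/m) ≈ 2.005296.
m/(2*ln(n/m)) ≈ 51/2.005296 ≈ 25.4327.
floor = 25.
k_max = max(1, 25) = 25.

25


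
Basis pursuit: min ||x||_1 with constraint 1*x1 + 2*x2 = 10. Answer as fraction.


Axis intercepts:
  x1 = 10, x2 = 0: L1 = 10
  x1 = 0, x2 = 5: L1 = 5
x* = (0, 5)
||x*||_1 = 5.

5


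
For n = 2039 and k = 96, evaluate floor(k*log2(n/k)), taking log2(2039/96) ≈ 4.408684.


log2(n/k) = log2(2039/96) ≈ 4.408684.
k*log2(n/k) ≈ 96*4.408684 = 423.233664.
floor(423.233664) = 423.

423


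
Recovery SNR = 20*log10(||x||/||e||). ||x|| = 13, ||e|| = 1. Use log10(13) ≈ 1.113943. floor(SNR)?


||x||/||e|| = 13/1 = 13.
log10(13) ≈ 1.113943.
20*log10(||x||/||e||) ≈ 20*1.113943 = 22.27886.
floor(22.27886) = 22.

22


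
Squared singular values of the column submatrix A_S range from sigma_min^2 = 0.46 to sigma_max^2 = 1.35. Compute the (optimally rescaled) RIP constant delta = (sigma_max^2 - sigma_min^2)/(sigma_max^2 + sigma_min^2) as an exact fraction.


lambda_max - lambda_min = 1.35 - 0.46 = 0.89.
lambda_max + lambda_min = 1.35 + 0.46 = 1.81.
delta = 0.89/1.81 = 89/181.

89/181


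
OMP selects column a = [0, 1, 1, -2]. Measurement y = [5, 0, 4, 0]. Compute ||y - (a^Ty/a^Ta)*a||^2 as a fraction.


a^T a = 6.
a^T y = 4.
coeff = 4/6 = 2/3.
||r||^2 = 115/3.

115/3


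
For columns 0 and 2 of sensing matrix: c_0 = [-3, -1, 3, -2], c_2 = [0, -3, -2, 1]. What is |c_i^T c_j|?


Inner product: -3*0 + -1*-3 + 3*-2 + -2*1
Products: [0, 3, -6, -2]
Sum = -5.
|dot| = 5.

5


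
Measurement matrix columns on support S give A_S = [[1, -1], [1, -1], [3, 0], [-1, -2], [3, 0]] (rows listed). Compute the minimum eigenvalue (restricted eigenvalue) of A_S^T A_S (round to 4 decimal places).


A_S^T A_S = [[21, 0], [0, 6]].
trace = 27.
det = 126.
disc = trace^2 - 4*det = 729 - 4*126 = 225.
sqrt(225) = 15.
lam_min = (27 - 15)/2 = 6 = 6.0000.

6.0000


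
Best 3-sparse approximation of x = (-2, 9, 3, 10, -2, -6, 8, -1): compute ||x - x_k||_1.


Sorted |x_i| descending: [10, 9, 8, 6, 3, 2, 2, 1]
Keep top 3: [10, 9, 8]
Tail entries: [6, 3, 2, 2, 1]
L1 error = sum of tail = 14.

14


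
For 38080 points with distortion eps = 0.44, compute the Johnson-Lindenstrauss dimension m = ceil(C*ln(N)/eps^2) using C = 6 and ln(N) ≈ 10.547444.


ln(38080) ≈ 10.547444.
eps^2 = 0.44^2 = 0.1936.
C*ln(N)/eps^2 ≈ 6*10.547444/0.1936 ≈ 326.8836.
m = ceil(326.8836) = 327.

327


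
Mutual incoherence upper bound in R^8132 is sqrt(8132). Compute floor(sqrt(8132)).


90^2 = 8100 <= 8132 < 8281 = 91^2, so 90 <= sqrt(8132) < 91.
floor(sqrt(8132)) = 90.

90


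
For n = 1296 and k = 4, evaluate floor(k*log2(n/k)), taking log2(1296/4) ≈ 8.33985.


log2(n/k) = log2(1296/4) ≈ 8.33985.
k*log2(n/k) ≈ 4*8.33985 = 33.3594.
floor(33.3594) = 33.

33


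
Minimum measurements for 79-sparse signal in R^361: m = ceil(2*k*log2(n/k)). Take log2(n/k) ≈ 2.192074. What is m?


log2(n/k) = log2(361/79) ≈ 2.192074.
2*k*log2(n/k) ≈ 2*79*2.192074 = 346.347692.
m = ceil(346.347692) = 347.

347


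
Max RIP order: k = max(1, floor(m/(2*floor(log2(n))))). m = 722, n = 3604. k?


floor(log2(3604)) = 11.
2*11 = 22.
m/(2*floor(log2(n))) = 722/22 ≈ 32.8182.
floor = 32.
k = max(1, 32) = 32.

32


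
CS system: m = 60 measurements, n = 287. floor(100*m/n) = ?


100*m/n = 100*60/287 ≈ 20.9059.
floor = 20.

20


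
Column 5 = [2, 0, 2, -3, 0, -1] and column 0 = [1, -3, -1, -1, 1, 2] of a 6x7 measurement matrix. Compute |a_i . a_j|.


Inner product: 2*1 + 0*-3 + 2*-1 + -3*-1 + 0*1 + -1*2
Products: [2, 0, -2, 3, 0, -2]
Sum = 1.
|dot| = 1.

1


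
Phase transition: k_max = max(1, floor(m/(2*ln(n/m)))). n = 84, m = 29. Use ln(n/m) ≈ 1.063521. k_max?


n/m = 84/29.
ln(n/m) ≈ 1.063521.
2*ln(n/m) ≈ 2.127042.
m/(2*ln(n/m)) ≈ 29/2.127042 ≈ 13.634.
floor = 13.
k_max = max(1, 13) = 13.

13


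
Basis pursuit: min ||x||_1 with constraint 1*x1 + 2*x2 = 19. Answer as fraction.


Axis intercepts:
  x1 = 19, x2 = 0: L1 = 19
  x1 = 0, x2 = 19/2: L1 = 19/2
x* = (0, 19/2)
||x*||_1 = 19/2.

19/2


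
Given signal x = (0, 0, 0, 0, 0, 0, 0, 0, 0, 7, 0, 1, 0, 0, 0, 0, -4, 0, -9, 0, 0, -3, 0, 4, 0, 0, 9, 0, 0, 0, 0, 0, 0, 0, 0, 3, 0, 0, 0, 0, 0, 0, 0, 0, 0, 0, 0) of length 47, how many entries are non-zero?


Non-zero positions: [9, 11, 16, 18, 21, 23, 26, 35].
Sparsity = 8.

8


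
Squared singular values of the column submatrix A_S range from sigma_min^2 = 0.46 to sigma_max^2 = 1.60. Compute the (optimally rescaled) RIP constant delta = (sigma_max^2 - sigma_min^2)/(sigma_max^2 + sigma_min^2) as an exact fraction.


lambda_max - lambda_min = 1.60 - 0.46 = 1.14.
lambda_max + lambda_min = 1.60 + 0.46 = 2.06.
delta = 1.14/2.06 = 114/206 = 57/103.

57/103


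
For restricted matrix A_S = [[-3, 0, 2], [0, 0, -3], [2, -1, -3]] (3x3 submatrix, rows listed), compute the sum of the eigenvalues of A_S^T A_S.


Sum of eigenvalues of A_S^T A_S = trace(A_S^T A_S) = sum of squared column norms of A_S.
A_S^T A_S diagonal: [13, 1, 22].
trace = 13 + 1 + 22 = 36.

36


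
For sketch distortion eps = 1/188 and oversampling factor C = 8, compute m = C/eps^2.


1/eps = 188.
(1/eps)^2 = 35344.
m = 8*35344 = 282752.

282752


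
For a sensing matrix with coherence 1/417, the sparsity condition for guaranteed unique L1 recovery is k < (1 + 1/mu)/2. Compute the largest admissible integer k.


1/mu = 417.
1 + 1/mu = 418.
(1 + 1/mu)/2 = 209 is an integer and the inequality is strict, so k_max = 209 - 1 = 208.

208


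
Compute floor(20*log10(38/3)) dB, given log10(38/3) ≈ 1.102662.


||x||/||e|| = 38/3.
log10(38/3) ≈ 1.102662.
20*log10(||x||/||e||) ≈ 20*1.102662 = 22.05324.
floor(22.05324) = 22.

22


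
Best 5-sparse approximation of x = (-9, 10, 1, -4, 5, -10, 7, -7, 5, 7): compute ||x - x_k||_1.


Sorted |x_i| descending: [10, 10, 9, 7, 7, 7, 5, 5, 4, 1]
Keep top 5: [10, 10, 9, 7, 7]
Tail entries: [7, 5, 5, 4, 1]
L1 error = sum of tail = 22.

22


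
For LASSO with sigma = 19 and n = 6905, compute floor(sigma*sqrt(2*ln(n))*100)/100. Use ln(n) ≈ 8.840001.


ln(6905) ≈ 8.840001.
2*ln(n) ≈ 17.680002.
sqrt(2*ln(n)) ≈ sqrt(17.680002) ≈ 4.204759.
lambda ≈ 19*4.204759 = 79.890421.
floor(lambda*100)/100 = 79.89.

79.89


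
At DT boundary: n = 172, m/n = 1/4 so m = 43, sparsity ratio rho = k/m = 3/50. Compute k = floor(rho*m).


m = 1/4*172 = 43.
rho = 3/50.
rho*m = 3/50*43 = 2.58.
k = floor(2.58) = 2.

2


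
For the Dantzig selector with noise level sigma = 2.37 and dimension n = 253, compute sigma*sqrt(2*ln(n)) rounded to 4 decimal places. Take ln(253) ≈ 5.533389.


ln(253) ≈ 5.533389.
2*ln(n) ≈ 11.066778.
sqrt(2*ln(n)) ≈ sqrt(11.066778) ≈ 3.326677.
threshold ≈ 2.37*3.326677 = 7.88422449 ≈ 7.8842.

7.8842


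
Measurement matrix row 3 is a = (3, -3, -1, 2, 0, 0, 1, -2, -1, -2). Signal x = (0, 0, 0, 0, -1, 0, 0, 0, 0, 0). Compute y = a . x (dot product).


Non-zero terms: ['0*-1']
Products: [0]
y = sum = 0.

0


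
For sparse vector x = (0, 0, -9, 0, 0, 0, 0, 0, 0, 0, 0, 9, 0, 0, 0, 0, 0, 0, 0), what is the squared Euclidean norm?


Non-zero entries: [(2, -9), (11, 9)]
Squares: [81, 81]
||x||_2^2 = sum = 162.

162


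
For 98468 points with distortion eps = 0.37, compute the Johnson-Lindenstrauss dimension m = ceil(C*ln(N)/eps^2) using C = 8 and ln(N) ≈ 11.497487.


ln(98468) ≈ 11.497487.
eps^2 = 0.37^2 = 0.1369.
C*ln(N)/eps^2 ≈ 8*11.497487/0.1369 ≈ 671.8765.
m = ceil(671.8765) = 672.

672


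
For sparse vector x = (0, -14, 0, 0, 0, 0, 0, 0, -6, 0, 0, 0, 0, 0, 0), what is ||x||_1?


Non-zero entries: [(1, -14), (8, -6)]
Absolute values: [14, 6]
||x||_1 = sum = 20.

20


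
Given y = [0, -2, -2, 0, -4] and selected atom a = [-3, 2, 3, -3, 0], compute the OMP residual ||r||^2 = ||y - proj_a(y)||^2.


a^T a = 31.
a^T y = -10.
coeff = -10/31 = -10/31.
||r||^2 = 644/31.

644/31


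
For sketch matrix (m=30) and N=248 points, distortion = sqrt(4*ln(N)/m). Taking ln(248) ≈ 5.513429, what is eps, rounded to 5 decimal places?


ln(248) ≈ 5.513429.
4*ln(N)/m ≈ 4*5.513429/30 ≈ 0.73512387.
eps = sqrt(0.73512387) ≈ 0.8573936 ≈ 0.85739.

0.85739


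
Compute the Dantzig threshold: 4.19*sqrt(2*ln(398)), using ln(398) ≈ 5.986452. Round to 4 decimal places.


ln(398) ≈ 5.986452.
2*ln(n) ≈ 11.972904.
sqrt(2*ln(n)) ≈ sqrt(11.972904) ≈ 3.460188.
threshold ≈ 4.19*3.460188 = 14.49818772 ≈ 14.4982.

14.4982


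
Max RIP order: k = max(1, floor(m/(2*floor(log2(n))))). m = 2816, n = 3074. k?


floor(log2(3074)) = 11.
2*11 = 22.
m/(2*floor(log2(n))) = 2816/22 ≈ 128.0.
floor = 128.
k = max(1, 128) = 128.

128


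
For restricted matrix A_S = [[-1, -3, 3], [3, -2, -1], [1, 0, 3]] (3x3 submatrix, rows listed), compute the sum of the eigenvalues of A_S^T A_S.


Sum of eigenvalues of A_S^T A_S = trace(A_S^T A_S) = sum of squared column norms of A_S.
A_S^T A_S diagonal: [11, 13, 19].
trace = 11 + 13 + 19 = 43.

43


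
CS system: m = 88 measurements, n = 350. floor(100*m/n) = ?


100*m/n = 100*88/350 ≈ 25.1429.
floor = 25.

25


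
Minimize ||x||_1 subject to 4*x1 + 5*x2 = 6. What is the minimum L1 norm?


Axis intercepts:
  x1 = 3/2, x2 = 0: L1 = 3/2
  x1 = 0, x2 = 6/5: L1 = 6/5
x* = (0, 6/5)
||x*||_1 = 6/5.

6/5


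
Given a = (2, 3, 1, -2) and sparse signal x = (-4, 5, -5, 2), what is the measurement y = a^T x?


Non-zero terms: ['2*-4', '3*5', '1*-5', '-2*2']
Products: [-8, 15, -5, -4]
y = sum = -2.

-2


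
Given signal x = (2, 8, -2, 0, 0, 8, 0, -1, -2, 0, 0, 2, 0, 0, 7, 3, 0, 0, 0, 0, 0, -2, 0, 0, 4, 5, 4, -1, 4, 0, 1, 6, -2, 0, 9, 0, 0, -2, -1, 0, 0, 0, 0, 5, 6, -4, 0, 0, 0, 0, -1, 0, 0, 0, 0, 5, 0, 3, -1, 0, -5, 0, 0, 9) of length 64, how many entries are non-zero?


Non-zero positions: [0, 1, 2, 5, 7, 8, 11, 14, 15, 21, 24, 25, 26, 27, 28, 30, 31, 32, 34, 37, 38, 43, 44, 45, 50, 55, 57, 58, 60, 63].
Sparsity = 30.

30


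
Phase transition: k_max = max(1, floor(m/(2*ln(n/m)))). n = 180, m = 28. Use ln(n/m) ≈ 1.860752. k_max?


n/m = 180/28 = 45/7.
ln(n/m) ≈ 1.860752.
2*ln(n/m) ≈ 3.721504.
m/(2*ln(n/m)) ≈ 28/3.721504 ≈ 7.5238.
floor = 7.
k_max = max(1, 7) = 7.

7


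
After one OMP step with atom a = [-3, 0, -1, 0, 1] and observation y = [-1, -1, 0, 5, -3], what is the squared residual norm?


a^T a = 11.
a^T y = 0.
coeff = 0/11 = 0.
||r||^2 = 36.

36


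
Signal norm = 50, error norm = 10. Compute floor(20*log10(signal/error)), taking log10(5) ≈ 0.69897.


||x||/||e|| = 50/10 = 5.
log10(5) ≈ 0.69897.
20*log10(||x||/||e||) ≈ 20*0.69897 = 13.9794.
floor(13.9794) = 13.

13
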